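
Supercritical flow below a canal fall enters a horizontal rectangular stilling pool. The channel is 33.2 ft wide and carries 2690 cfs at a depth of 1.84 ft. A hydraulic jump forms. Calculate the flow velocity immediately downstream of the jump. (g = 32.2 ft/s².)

V₂ = 5.79 ft/s

q = Q/b = 2690/33.2 = 81.0 ft²/s; V₁ = q/y₁ = 44.0 ft/s. Fr₁ = V₁/√(g·y₁) = 5.72.
From the momentum equation for a rectangular channel, y₂/y₁ = ½[√(1 + 8Fr₁²) − 1] = ½[√262.8 − 1] = 7.61.
y₂ = 7.61 × 1.84 = 14.0 ft.
V₂ = q/y₂ = 81.0/14.0 = 5.79 ft/s.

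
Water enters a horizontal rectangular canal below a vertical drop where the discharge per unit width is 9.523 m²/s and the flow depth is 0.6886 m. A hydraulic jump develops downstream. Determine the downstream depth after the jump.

V₁ = q/y₁ = 9.523/0.6886 = 13.83 m/s. Fr₁ = V₁/√(g·y₁) = 13.83/√(9.81×0.6886) = 5.321.
Conjugate-depth relation: y₂/y₁ = ½[√(1 + 8Fr₁²) − 1] = ½[√227.50 − 1] = 7.042.
y₂ = 7.042 × 0.6886 = 4.849 m.

y₂ = 4.849 m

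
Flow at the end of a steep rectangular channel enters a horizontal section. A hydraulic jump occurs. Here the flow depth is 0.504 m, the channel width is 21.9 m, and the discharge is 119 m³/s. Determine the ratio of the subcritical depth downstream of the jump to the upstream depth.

y₂/y₁ = 6.38

q = Q/b = 119/21.9 = 5.43 m²/s; V₁ = q/y₁ = 10.8 m/s. Fr₁ = V₁/√(g·y₁) = 4.85.
Sequent-depth ratio: y₂/y₁ = ½[√(1 + 8Fr₁²) − 1] = ½[√189.1 − 1] = 6.38.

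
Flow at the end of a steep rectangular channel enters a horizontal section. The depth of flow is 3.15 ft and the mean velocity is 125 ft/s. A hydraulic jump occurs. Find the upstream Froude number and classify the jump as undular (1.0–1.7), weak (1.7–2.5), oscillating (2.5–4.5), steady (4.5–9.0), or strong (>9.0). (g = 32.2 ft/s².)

Fr₁ = 12.4; strong jump

Fr₁ = V₁/√(g·y₁) = 125/√(32.2×3.15) = 12.4.
Fr₁ = 12.4 lies in the strong range.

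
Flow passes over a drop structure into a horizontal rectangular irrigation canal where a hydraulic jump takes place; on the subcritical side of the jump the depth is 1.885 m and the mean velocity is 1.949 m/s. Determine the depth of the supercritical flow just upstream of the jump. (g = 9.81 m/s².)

y₁ = 0.5899 m

Fr₂ = V₂/√(g·y₂) = 1.949/√(9.81×1.885) = 0.4532.
Since the conjugate-depth ratio holds either way, y₁/y₂ = ½[√(1 + 8Fr₂²) − 1] = ½[√2.6434 − 1] = 0.3129.
y₁ = 0.3129 × 1.885 = 0.5899 m.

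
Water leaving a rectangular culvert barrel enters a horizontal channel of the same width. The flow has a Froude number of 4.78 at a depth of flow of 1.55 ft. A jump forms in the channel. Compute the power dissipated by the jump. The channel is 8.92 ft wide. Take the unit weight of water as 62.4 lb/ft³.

P = 481 hp

Fr₁ = 4.78 (given).
Bélanger equation: y₂/y₁ = ½[√(1 + 8Fr₁²) − 1] = ½[√183.8 − 1] = 6.28.
y₂ = 6.28 × 1.55 = 9.73 ft.
V₁ = Fr₁·√(g·y₁) = 4.78×√(32.2×1.55) = 33.8 ft/s; q = V₁·y₁ = 52.3 ft²/s. V₂ = q/y₂ = 52.3/9.73 = 5.38 ft/s. E₁ = y₁ + V₁²/2g = 19.3 ft; E₂ = y₂ + V₂²/2g = 10.2 ft. ΔE = E₁ − E₂ = 9.08 ft.
Q = q·b = 52.3 × 8.92 = 467 cfs. P = γ·Q·ΔE/550 = 62.4 × 467 × 9.08 / 550 = 481 hp.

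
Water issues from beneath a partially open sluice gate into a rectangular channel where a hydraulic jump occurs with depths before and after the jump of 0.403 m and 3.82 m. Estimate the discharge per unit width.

q = 5.65 m²/s

For a rectangular channel the momentum equation gives q² = ½·g·y₁·y₂·(y₁ + y₂) = ½×9.81×0.403×3.82×4.22 = 31.9.
q = √31.9 = 5.65 m²/s.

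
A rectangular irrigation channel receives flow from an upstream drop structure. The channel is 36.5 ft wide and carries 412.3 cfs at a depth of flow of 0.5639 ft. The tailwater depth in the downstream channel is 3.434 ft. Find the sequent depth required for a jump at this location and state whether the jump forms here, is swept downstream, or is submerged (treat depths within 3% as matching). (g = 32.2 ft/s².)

y₂ = 3.478 ft; the jump forms here

q = Q/b = 412.3/36.5 = 11.30 ft²/s; V₁ = q/y₁ = 20.03 ft/s. Fr₁ = V₁/√(g·y₁) = 4.701.
Bélanger equation: y₂/y₁ = ½[√(1 + 8Fr₁²) − 1] = ½[√177.79 − 1] = 6.167.
y₂ = 6.167 × 0.5639 = 3.478 ft.
Tailwater y_tw = 3.434 ft: y_tw ≈ y₂, so the jump forms here.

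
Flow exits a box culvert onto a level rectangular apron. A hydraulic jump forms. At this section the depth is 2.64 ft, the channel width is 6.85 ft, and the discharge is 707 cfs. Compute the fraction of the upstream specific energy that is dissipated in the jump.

q = Q/b = 707/6.85 = 103 ft²/s; V₁ = q/y₁ = 39.1 ft/s. Fr₁ = V₁/√(g·y₁) = 4.24.
From the momentum equation for a rectangular channel, y₂/y₁ = ½[√(1 + 8Fr₁²) − 1] = ½[√144.8 − 1] = 5.52.
y₂ = 5.52 × 2.64 = 14.6 ft.
E₁ = y₁ + V₁²/2g = 26.4 ft. ΔE = (y₂ − y₁)³/(4y₁y₂) = 11.0 ft. ΔE/E₁ = 11.0/26.4 = 0.418.

ΔE/E₁ = 0.418 (41.8%)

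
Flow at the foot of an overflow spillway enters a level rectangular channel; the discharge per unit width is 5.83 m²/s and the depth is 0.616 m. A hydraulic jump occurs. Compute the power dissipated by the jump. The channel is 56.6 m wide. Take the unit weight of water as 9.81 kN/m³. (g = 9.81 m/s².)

P = 6268 kW

V₁ = q/y₁ = 5.83/0.616 = 9.46 m/s. Fr₁ = V₁/√(g·y₁) = 9.46/√(9.81×0.616) = 3.85.
Bélanger equation: y₂/y₁ = ½[√(1 + 8Fr₁²) − 1] = ½[√119.6 − 1] = 4.97.
y₂ = 4.97 × 0.616 = 3.06 m.
V₂ = q/y₂ = 5.83/3.06 = 1.91 m/s. E₁ = y₁ + V₁²/2g = 5.18 m; E₂ = y₂ + V₂²/2g = 3.25 m. ΔE = E₁ − E₂ = 1.94 m.
Q = q·b = 5.83 × 56.6 = 330 m³/s. P = γ·Q·ΔE = 9.81 × 330 × 1.94 = 6268 kW.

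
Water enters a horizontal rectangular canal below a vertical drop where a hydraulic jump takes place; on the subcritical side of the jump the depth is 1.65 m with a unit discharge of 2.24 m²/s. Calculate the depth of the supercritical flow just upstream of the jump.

y₁ = 0.315 m

V₂ = q/y₂ = 2.24/1.65 = 1.36 m/s; Fr₂ = V₂/√(g·y₂) = 0.337.
Since the conjugate-depth ratio holds either way, y₁/y₂ = ½[√(1 + 8Fr₂²) − 1] = ½[√1.911 − 1] = 0.191.
y₁ = 0.191 × 1.65 = 0.315 m.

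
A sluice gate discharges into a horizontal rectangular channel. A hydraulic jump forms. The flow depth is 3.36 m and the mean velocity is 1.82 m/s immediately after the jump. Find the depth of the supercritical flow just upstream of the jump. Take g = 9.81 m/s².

Fr₂ = V₂/√(g·y₂) = 1.82/√(9.81×3.36) = 0.317.
From the momentum equation (using Fr₂), y₁/y₂ = ½[√(1 + 8Fr₂²) − 1] = ½[√1.804 − 1] = 0.172.
y₁ = 0.172 × 3.36 = 0.576 m.

y₁ = 0.576 m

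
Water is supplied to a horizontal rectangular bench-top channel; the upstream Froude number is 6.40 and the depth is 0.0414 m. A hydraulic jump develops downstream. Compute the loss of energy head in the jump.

ΔE = 0.523 m

Fr₁ = 6.40 (given).
Conjugate-depth relation: y₂/y₁ = ½[√(1 + 8Fr₁²) − 1] = ½[√328.7 − 1] = 8.56.
y₂ = 8.56 × 0.0414 = 0.355 m.
V₁ = Fr₁·√(g·y₁) = 6.40×√(9.81×0.0414) = 4.08 m/s; q = V₁·y₁ = 0.169 m²/s. V₂ = q/y₂ = 0.169/0.355 = 0.476 m/s. E₁ = y₁ + V₁²/2g = 0.889 m; E₂ = y₂ + V₂²/2g = 0.366 m. ΔE = E₁ − E₂ = 0.523 m.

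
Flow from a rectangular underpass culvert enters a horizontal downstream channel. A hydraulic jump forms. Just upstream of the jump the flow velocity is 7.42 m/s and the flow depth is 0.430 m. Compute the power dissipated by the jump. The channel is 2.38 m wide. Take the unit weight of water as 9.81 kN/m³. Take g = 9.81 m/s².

Fr₁ = V₁/√(g·y₁) = 7.42/√(9.81×0.430) = 3.61.
By Bélanger, y₂/y₁ = ½[√(1 + 8Fr₁²) − 1] = ½[√105.4 − 1] = 4.63.
y₂ = 4.63 × 0.430 = 1.99 m.
Head loss: ΔE = (y₂ − y₁)³/(4y₁y₂) = (1.99 − 0.430)³/(4×0.430×1.99) = 3.81/3.43 = 1.11 m.
q = V₁·y₁ = 7.42 × 0.430 = 3.19 m²/s. Q = q·b = 3.19 × 2.38 = 7.59 m³/s. P = γ·Q·ΔE = 9.81 × 7.59 × 1.11 = 82.9 kW.

P = 82.9 kW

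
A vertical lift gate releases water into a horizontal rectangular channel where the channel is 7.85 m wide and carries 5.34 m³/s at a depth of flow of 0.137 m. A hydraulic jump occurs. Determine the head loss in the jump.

q = Q/b = 5.34/7.85 = 0.680 m²/s; V₁ = q/y₁ = 4.97 m/s. Fr₁ = V₁/√(g·y₁) = 4.28.
Bélanger equation: y₂/y₁ = ½[√(1 + 8Fr₁²) − 1] = ½[√147.8 − 1] = 5.58.
y₂ = 5.58 × 0.137 = 0.764 m.
V₂ = q/y₂ = 0.680/0.764 = 0.890 m/s. E₁ = y₁ + V₁²/2g = 1.39 m; E₂ = y₂ + V₂²/2g = 0.805 m. ΔE = E₁ − E₂ = 0.589 m.

ΔE = 0.589 m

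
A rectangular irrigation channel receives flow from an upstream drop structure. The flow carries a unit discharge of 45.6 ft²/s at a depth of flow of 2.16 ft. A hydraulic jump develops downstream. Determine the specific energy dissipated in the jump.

ΔE = 1.64 ft

V₁ = q/y₁ = 45.6/2.16 = 21.1 ft/s. Fr₁ = V₁/√(g·y₁) = 21.1/√(32.2×2.16) = 2.53.
From the momentum equation for a rectangular channel, y₂/y₁ = ½[√(1 + 8Fr₁²) − 1] = ½[√52.26 − 1] = 3.11.
y₂ = 3.11 × 2.16 = 6.73 ft.
V₂ = q/y₂ = 45.6/6.73 = 6.78 ft/s. E₁ = y₁ + V₁²/2g = 9.08 ft; E₂ = y₂ + V₂²/2g = 7.44 ft. ΔE = E₁ − E₂ = 1.64 ft.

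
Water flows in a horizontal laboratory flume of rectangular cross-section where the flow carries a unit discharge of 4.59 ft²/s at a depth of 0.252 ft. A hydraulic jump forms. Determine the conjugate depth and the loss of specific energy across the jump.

V₁ = q/y₁ = 4.59/0.252 = 18.2 ft/s. Fr₁ = V₁/√(g·y₁) = 18.2/√(32.2×0.252) = 6.39.
Sequent-depth ratio: y₂/y₁ = ½[√(1 + 8Fr₁²) − 1] = ½[√328.1 − 1] = 8.56.
y₂ = 8.56 × 0.252 = 2.16 ft.
Head loss: ΔE = (y₂ − y₁)³/(4y₁y₂) = (2.16 − 0.252)³/(4×0.252×2.16) = 6.91/2.17 = 3.18 ft.

y₂ = 2.16 ft; ΔE = 3.18 ft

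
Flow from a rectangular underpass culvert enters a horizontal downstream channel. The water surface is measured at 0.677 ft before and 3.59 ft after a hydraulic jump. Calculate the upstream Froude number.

For a rectangular channel the momentum equation gives q² = ½·g·y₁·y₂·(y₁ + y₂) = ½×32.2×0.677×3.59×4.27 = 167.
q = √167 = 12.9 ft²/s.
V₁ = q/y₁ = 19.1 ft/s; Fr₁ = V₁/√(g·y₁) = 4.09.

Fr₁ = 4.09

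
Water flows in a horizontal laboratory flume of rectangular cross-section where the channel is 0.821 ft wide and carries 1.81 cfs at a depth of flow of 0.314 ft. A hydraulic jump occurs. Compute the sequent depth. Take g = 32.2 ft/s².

q = Q/b = 1.81/0.821 = 2.20 ft²/s; V₁ = q/y₁ = 7.02 ft/s. Fr₁ = V₁/√(g·y₁) = 2.21.
Bélanger equation: y₂/y₁ = ½[√(1 + 8Fr₁²) − 1] = ½[√40.00 − 1] = 2.66.
y₂ = 2.66 × 0.314 = 0.836 ft.

y₂ = 0.836 ft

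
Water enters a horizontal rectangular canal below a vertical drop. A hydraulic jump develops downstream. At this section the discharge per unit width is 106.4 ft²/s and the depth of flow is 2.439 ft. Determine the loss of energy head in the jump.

V₁ = q/y₁ = 106.4/2.439 = 43.62 ft/s. Fr₁ = V₁/√(g·y₁) = 43.62/√(32.2×2.439) = 4.923.
Bélanger equation: y₂/y₁ = ½[√(1 + 8Fr₁²) − 1] = ½[√194.86 − 1] = 6.480.
y₂ = 6.480 × 2.439 = 15.80 ft.
V₂ = q/y₂ = 106.4/15.80 = 6.733 ft/s. E₁ = y₁ + V₁²/2g = 31.99 ft; E₂ = y₂ + V₂²/2g = 16.51 ft. ΔE = E₁ − E₂ = 15.48 ft.

ΔE = 15.48 ft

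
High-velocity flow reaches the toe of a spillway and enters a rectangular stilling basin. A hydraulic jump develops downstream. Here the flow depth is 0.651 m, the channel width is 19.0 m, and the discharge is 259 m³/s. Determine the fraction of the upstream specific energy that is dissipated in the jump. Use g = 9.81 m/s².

q = Q/b = 259/19.0 = 13.6 m²/s; V₁ = q/y₁ = 20.9 m/s. Fr₁ = V₁/√(g·y₁) = 8.29.
Sequent-depth ratio: y₂/y₁ = ½[√(1 + 8Fr₁²) − 1] = ½[√550.3 − 1] = 11.2.
y₂ = 11.2 × 0.651 = 7.31 m.
E₁ = y₁ + V₁²/2g = 23.0 m. ΔE = (y₂ − y₁)³/(4y₁y₂) = 15.5 m. ΔE/E₁ = 15.5/23.0 = 0.674.

ΔE/E₁ = 0.674 (67.4%)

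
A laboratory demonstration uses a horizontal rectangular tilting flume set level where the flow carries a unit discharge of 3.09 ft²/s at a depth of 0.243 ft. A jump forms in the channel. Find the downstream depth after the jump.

y₂ = 1.45 ft

V₁ = q/y₁ = 3.09/0.243 = 12.7 ft/s. Fr₁ = V₁/√(g·y₁) = 12.7/√(32.2×0.243) = 4.55.
Bélanger equation: y₂/y₁ = ½[√(1 + 8Fr₁²) − 1] = ½[√166.3 − 1] = 5.95.
y₂ = 5.95 × 0.243 = 1.45 ft.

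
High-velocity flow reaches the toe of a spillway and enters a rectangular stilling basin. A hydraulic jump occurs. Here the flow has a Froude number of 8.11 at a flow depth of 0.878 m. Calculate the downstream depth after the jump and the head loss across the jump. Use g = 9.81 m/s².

y₂ = 9.64 m; ΔE = 19.9 m

Fr₁ = 8.11 (given).
Bélanger equation: y₂/y₁ = ½[√(1 + 8Fr₁²) − 1] = ½[√527.2 − 1] = 11.0.
y₂ = 11.0 × 0.878 = 9.64 m.
Head loss: ΔE = (y₂ − y₁)³/(4y₁y₂) = (9.64 − 0.878)³/(4×0.878×9.64) = 673/33.9 = 19.9 m.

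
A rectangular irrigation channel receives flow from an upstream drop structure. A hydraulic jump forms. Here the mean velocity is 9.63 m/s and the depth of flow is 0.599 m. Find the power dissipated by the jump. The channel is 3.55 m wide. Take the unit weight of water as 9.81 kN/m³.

P = 415 kW

Fr₁ = V₁/√(g·y₁) = 9.63/√(9.81×0.599) = 3.97.
Bélanger equation: y₂/y₁ = ½[√(1 + 8Fr₁²) − 1] = ½[√127.3 − 1] = 5.14.
y₂ = 5.14 × 0.599 = 3.08 m.
q = V₁·y₁ = 9.63 × 0.599 = 5.77 m²/s. V₂ = q/y₂ = 5.77/3.08 = 1.87 m/s. E₁ = y₁ + V₁²/2g = 5.33 m; E₂ = y₂ + V₂²/2g = 3.26 m. ΔE = E₁ − E₂ = 2.07 m.
Q = q·b = 5.77 × 3.55 = 20.5 m³/s. P = γ·Q·ΔE = 9.81 × 20.5 × 2.07 = 415 kW.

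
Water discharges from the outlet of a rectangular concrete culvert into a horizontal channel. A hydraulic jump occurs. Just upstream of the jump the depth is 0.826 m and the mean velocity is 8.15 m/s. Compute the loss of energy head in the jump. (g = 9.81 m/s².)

ΔE = 0.990 m

Fr₁ = V₁/√(g·y₁) = 8.15/√(9.81×0.826) = 2.86.
Conjugate-depth relation: y₂/y₁ = ½[√(1 + 8Fr₁²) − 1] = ½[√66.58 − 1] = 3.58.
y₂ = 3.58 × 0.826 = 2.96 m.
Head loss: ΔE = (y₂ − y₁)³/(4y₁y₂) = (2.96 − 0.826)³/(4×0.826×2.96) = 9.68/9.77 = 0.990 m.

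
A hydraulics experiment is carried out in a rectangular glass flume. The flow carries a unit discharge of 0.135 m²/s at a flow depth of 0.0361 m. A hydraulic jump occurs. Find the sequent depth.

V₁ = q/y₁ = 0.135/0.0361 = 3.74 m/s. Fr₁ = V₁/√(g·y₁) = 3.74/√(9.81×0.0361) = 6.28.
Conjugate-depth relation: y₂/y₁ = ½[√(1 + 8Fr₁²) − 1] = ½[√316.9 − 1] = 8.40.
y₂ = 8.40 × 0.0361 = 0.303 m.

y₂ = 0.303 m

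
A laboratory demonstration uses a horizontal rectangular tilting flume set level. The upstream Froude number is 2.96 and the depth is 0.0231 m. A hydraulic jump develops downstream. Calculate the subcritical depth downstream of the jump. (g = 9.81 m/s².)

y₂ = 0.0858 m

Fr₁ = 2.96 (given).
Conjugate-depth relation: y₂/y₁ = ½[√(1 + 8Fr₁²) − 1] = ½[√71.09 − 1] = 3.72.
y₂ = 3.72 × 0.0231 = 0.0858 m.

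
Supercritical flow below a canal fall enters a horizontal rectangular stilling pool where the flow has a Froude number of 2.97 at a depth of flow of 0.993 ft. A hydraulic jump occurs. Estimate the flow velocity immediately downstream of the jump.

Fr₁ = 2.97 (given).
Bélanger equation: y₂/y₁ = ½[√(1 + 8Fr₁²) − 1] = ½[√71.57 − 1] = 3.73.
y₂ = 3.73 × 0.993 = 3.70 ft.
V₁ = Fr₁·√(g·y₁) = 2.97×√(32.2×0.993) = 16.8 ft/s; q = V₁·y₁ = 16.7 ft²/s.
V₂ = q/y₂ = 16.7/3.70 = 4.50 ft/s.

V₂ = 4.50 ft/s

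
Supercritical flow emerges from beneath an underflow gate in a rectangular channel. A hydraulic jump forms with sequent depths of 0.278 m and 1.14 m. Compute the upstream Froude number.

For a rectangular channel the momentum equation gives q² = ½·g·y₁·y₂·(y₁ + y₂) = ½×9.81×0.278×1.14×1.42 = 2.20.
q = √2.20 = 1.48 m²/s.
V₁ = q/y₁ = 5.34 m/s; Fr₁ = V₁/√(g·y₁) = 3.23.

Fr₁ = 3.23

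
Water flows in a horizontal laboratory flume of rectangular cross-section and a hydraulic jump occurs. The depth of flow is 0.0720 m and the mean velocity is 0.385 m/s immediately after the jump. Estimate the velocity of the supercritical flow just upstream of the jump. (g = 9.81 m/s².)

Fr₂ = V₂/√(g·y₂) = 0.385/√(9.81×0.0720) = 0.458.
Applying the sequent-depth relation in reverse, y₁/y₂ = ½[√(1 + 8Fr₂²) − 1] = ½[√2.679 − 1] = 0.318.
y₁ = 0.318 × 0.0720 = 0.0229 m.
V₁ = q/y₁ = 0.0277/0.0229 = 1.21 m/s.

V₁ = 1.21 m/s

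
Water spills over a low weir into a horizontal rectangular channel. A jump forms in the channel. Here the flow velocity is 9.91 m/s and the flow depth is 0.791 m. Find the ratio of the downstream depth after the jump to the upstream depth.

Fr₁ = V₁/√(g·y₁) = 9.91/√(9.81×0.791) = 3.56.
Sequent-depth ratio: y₂/y₁ = ½[√(1 + 8Fr₁²) − 1] = ½[√102.2 − 1] = 4.56.

y₂/y₁ = 4.56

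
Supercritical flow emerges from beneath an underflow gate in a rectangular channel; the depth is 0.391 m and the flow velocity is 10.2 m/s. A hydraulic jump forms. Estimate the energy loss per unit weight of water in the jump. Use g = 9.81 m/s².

Fr₁ = V₁/√(g·y₁) = 10.2/√(9.81×0.391) = 5.21.
Bélanger equation: y₂/y₁ = ½[√(1 + 8Fr₁²) − 1] = ½[√218.0 − 1] = 6.88.
y₂ = 6.88 × 0.391 = 2.69 m.
q = V₁·y₁ = 10.2 × 0.391 = 3.99 m²/s. V₂ = q/y₂ = 3.99/2.69 = 1.48 m/s. E₁ = y₁ + V₁²/2g = 5.69 m; E₂ = y₂ + V₂²/2g = 2.80 m. ΔE = E₁ − E₂ = 2.89 m.

ΔE = 2.89 m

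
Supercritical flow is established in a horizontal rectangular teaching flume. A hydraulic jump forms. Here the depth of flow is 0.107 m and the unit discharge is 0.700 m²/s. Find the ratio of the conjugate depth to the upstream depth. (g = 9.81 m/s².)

y₂/y₁ = 8.54

V₁ = q/y₁ = 0.700/0.107 = 6.54 m/s. Fr₁ = V₁/√(g·y₁) = 6.54/√(9.81×0.107) = 6.39.
From the momentum equation for a rectangular channel, y₂/y₁ = ½[√(1 + 8Fr₁²) − 1] = ½[√327.2 − 1] = 8.54.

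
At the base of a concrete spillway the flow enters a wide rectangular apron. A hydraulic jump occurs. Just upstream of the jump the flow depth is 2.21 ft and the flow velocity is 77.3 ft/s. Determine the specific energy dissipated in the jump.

Fr₁ = V₁/√(g·y₁) = 77.3/√(32.2×2.21) = 9.16.
Bélanger equation: y₂/y₁ = ½[√(1 + 8Fr₁²) − 1] = ½[√672.7 − 1] = 12.5.
y₂ = 12.5 × 2.21 = 27.6 ft.
q = V₁·y₁ = 77.3 × 2.21 = 171 ft²/s. V₂ = q/y₂ = 171/27.6 = 6.20 ft/s. E₁ = y₁ + V₁²/2g = 95.0 ft; E₂ = y₂ + V₂²/2g = 28.2 ft. ΔE = E₁ − E₂ = 66.8 ft.

ΔE = 66.8 ft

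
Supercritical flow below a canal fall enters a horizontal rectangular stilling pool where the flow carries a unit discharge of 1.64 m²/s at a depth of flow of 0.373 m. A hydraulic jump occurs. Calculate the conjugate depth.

y₂ = 1.04 m

V₁ = q/y₁ = 1.64/0.373 = 4.40 m/s. Fr₁ = V₁/√(g·y₁) = 4.40/√(9.81×0.373) = 2.30.
From the momentum equation for a rectangular channel, y₂/y₁ = ½[√(1 + 8Fr₁²) − 1] = ½[√43.27 − 1] = 2.79.
y₂ = 2.79 × 0.373 = 1.04 m.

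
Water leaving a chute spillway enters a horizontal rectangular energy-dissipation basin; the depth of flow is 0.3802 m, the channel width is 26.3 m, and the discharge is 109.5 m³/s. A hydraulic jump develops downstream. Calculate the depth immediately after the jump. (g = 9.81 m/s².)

y₂ = 2.865 m

q = Q/b = 109.5/26.3 = 4.163 m²/s; V₁ = q/y₁ = 10.95 m/s. Fr₁ = V₁/√(g·y₁) = 5.670.
Bélanger equation: y₂/y₁ = ½[√(1 + 8Fr₁²) − 1] = ½[√258.22 − 1] = 7.535.
y₂ = 7.535 × 0.3802 = 2.865 m.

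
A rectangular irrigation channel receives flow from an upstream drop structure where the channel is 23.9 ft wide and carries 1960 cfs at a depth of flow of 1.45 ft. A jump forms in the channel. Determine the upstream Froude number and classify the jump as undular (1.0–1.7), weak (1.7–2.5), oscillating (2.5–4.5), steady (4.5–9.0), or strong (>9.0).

Fr₁ = 8.28; steady jump

q = Q/b = 1960/23.9 = 82.0 ft²/s; V₁ = q/y₁ = 56.6 ft/s. Fr₁ = V₁/√(g·y₁) = 8.28.
Fr₁ = 8.28 lies in the steady range.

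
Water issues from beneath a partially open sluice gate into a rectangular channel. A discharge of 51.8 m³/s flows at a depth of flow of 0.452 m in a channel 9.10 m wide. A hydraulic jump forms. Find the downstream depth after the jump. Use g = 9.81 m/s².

y₂ = 3.60 m

q = Q/b = 51.8/9.10 = 5.69 m²/s; V₁ = q/y₁ = 12.6 m/s. Fr₁ = V₁/√(g·y₁) = 5.98.
By Bélanger, y₂/y₁ = ½[√(1 + 8Fr₁²) − 1] = ½[√287.1 − 1] = 7.97.
y₂ = 7.97 × 0.452 = 3.60 m.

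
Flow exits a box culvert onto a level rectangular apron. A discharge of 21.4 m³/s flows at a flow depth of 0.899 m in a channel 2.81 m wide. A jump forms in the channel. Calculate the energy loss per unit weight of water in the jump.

q = Q/b = 21.4/2.81 = 7.62 m²/s; V₁ = q/y₁ = 8.47 m/s. Fr₁ = V₁/√(g·y₁) = 2.85.
Sequent-depth ratio: y₂/y₁ = ½[√(1 + 8Fr₁²) − 1] = ½[√66.10 − 1] = 3.56.
y₂ = 3.56 × 0.899 = 3.20 m.
V₂ = q/y₂ = 7.62/3.20 = 2.38 m/s. E₁ = y₁ + V₁²/2g = 4.56 m; E₂ = y₂ + V₂²/2g = 3.49 m. ΔE = E₁ − E₂ = 1.06 m.

ΔE = 1.06 m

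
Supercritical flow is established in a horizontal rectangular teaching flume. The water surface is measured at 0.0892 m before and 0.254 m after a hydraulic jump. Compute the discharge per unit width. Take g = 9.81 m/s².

q = 0.195 m²/s

For a rectangular channel the momentum equation gives q² = ½·g·y₁·y₂·(y₁ + y₂) = ½×9.81×0.0892×0.254×0.343 = 0.0381.
q = √0.0381 = 0.195 m²/s.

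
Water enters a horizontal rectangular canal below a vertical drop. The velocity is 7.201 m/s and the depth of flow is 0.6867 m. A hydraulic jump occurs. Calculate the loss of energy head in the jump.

ΔE = 0.7355 m

Fr₁ = V₁/√(g·y₁) = 7.201/√(9.81×0.6867) = 2.774.
By Bélanger, y₂/y₁ = ½[√(1 + 8Fr₁²) − 1] = ½[√62.580 − 1] = 3.455.
y₂ = 3.455 × 0.6867 = 2.373 m.
q = V₁·y₁ = 7.201 × 0.6867 = 4.945 m²/s. V₂ = q/y₂ = 4.945/2.373 = 2.084 m/s. E₁ = y₁ + V₁²/2g = 3.330 m; E₂ = y₂ + V₂²/2g = 2.594 m. ΔE = E₁ − E₂ = 0.7355 m.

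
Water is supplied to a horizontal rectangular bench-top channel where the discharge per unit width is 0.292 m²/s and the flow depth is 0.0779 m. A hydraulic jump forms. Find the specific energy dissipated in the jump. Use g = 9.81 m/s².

V₁ = q/y₁ = 0.292/0.0779 = 3.75 m/s. Fr₁ = V₁/√(g·y₁) = 3.75/√(9.81×0.0779) = 4.29.
Bélanger equation: y₂/y₁ = ½[√(1 + 8Fr₁²) − 1] = ½[√148.1 − 1] = 5.58.
y₂ = 5.58 × 0.0779 = 0.435 m.
Head loss: ΔE = (y₂ − y₁)³/(4y₁y₂) = (0.435 − 0.0779)³/(4×0.0779×0.435) = 0.0456/0.136 = 0.336 m.

ΔE = 0.336 m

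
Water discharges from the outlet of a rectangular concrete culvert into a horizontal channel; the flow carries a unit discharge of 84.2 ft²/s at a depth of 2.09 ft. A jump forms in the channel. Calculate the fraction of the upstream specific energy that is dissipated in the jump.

ΔE/E₁ = 0.483 (48.3%)

V₁ = q/y₁ = 84.2/2.09 = 40.3 ft/s. Fr₁ = V₁/√(g·y₁) = 40.3/√(32.2×2.09) = 4.91.
Sequent-depth ratio: y₂/y₁ = ½[√(1 + 8Fr₁²) − 1] = ½[√193.9 − 1] = 6.46.
y₂ = 6.46 × 2.09 = 13.5 ft.
E₁ = y₁ + V₁²/2g = 27.3 ft. ΔE = (y₂ − y₁)³/(4y₁y₂) = 13.2 ft. ΔE/E₁ = 13.2/27.3 = 0.483.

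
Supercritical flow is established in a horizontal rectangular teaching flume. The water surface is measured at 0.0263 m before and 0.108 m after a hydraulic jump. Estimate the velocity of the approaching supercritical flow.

For a rectangular channel the momentum equation gives q² = ½·g·y₁·y₂·(y₁ + y₂) = ½×9.81×0.0263×0.108×0.134 = 0.00187.
q = √0.00187 = 0.0433 m²/s.
V₁ = q/y₁ = 0.0433/0.0263 = 1.64 m/s.

V₁ = 1.64 m/s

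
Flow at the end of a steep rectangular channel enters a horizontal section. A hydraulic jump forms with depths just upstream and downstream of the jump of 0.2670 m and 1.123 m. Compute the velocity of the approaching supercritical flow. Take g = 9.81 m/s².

For a rectangular channel the momentum equation gives q² = ½·g·y₁·y₂·(y₁ + y₂) = ½×9.81×0.2670×1.123×1.390 = 2.044.
q = √2.044 = 1.430 m²/s.
V₁ = q/y₁ = 1.430/0.2670 = 5.355 m/s.

V₁ = 5.355 m/s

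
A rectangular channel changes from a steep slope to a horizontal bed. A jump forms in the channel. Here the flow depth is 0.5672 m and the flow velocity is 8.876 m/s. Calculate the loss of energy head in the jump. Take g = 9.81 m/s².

ΔE = 1.664 m

Fr₁ = V₁/√(g·y₁) = 8.876/√(9.81×0.5672) = 3.763.
Conjugate-depth relation: y₂/y₁ = ½[√(1 + 8Fr₁²) − 1] = ½[√114.27 − 1] = 4.845.
y₂ = 4.845 × 0.5672 = 2.748 m.
q = V₁·y₁ = 8.876 × 0.5672 = 5.034 m²/s. V₂ = q/y₂ = 5.034/2.748 = 1.832 m/s. E₁ = y₁ + V₁²/2g = 4.583 m; E₂ = y₂ + V₂²/2g = 2.919 m. ΔE = E₁ − E₂ = 1.664 m.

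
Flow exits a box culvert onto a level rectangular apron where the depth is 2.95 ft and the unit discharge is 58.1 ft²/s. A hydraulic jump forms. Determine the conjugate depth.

y₂ = 7.08 ft

V₁ = q/y₁ = 58.1/2.95 = 19.7 ft/s. Fr₁ = V₁/√(g·y₁) = 19.7/√(32.2×2.95) = 2.02.
By Bélanger, y₂/y₁ = ½[√(1 + 8Fr₁²) − 1] = ½[√33.67 − 1] = 2.40.
y₂ = 2.40 × 2.95 = 7.08 ft.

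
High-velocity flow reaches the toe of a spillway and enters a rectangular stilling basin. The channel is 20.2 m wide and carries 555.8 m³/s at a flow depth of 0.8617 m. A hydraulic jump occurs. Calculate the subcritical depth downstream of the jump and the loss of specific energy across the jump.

y₂ = 12.96 m; ΔE = 39.64 m

q = Q/b = 555.8/20.2 = 27.51 m²/s; V₁ = q/y₁ = 31.93 m/s. Fr₁ = V₁/√(g·y₁) = 10.98.
Bélanger equation: y₂/y₁ = ½[√(1 + 8Fr₁²) − 1] = ½[√965.91 − 1] = 15.04.
y₂ = 15.04 × 0.8617 = 12.96 m.
Head loss: ΔE = (y₂ − y₁)³/(4y₁y₂) = (12.96 − 0.8617)³/(4×0.8617×12.96) = 1771/44.67 = 39.64 m.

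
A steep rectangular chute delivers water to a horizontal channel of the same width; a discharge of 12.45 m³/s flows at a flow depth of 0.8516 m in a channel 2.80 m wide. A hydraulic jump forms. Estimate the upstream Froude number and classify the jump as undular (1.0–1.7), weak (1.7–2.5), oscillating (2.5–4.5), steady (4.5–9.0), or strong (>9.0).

q = Q/b = 12.45/2.80 = 4.446 m²/s; V₁ = q/y₁ = 5.221 m/s. Fr₁ = V₁/√(g·y₁) = 1.806.
Fr₁ = 1.806 lies in the weak range.

Fr₁ = 1.806; weak jump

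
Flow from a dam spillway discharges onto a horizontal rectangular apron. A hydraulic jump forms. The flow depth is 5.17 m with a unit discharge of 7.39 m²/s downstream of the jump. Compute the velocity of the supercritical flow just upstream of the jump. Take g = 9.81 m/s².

V₂ = q/y₂ = 7.39/5.17 = 1.43 m/s; Fr₂ = V₂/√(g·y₂) = 0.201.
Since the conjugate-depth ratio holds either way, y₁/y₂ = ½[√(1 + 8Fr₂²) − 1] = ½[√1.322 − 1] = 0.0750.
y₁ = 0.0750 × 5.17 = 0.388 m.
V₁ = q/y₁ = 7.39/0.388 = 19.1 m/s.

V₁ = 19.1 m/s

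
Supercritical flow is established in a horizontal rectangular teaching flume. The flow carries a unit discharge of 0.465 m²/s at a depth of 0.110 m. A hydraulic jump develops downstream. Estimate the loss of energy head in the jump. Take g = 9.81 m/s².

ΔE = 0.408 m

V₁ = q/y₁ = 0.465/0.110 = 4.23 m/s. Fr₁ = V₁/√(g·y₁) = 4.23/√(9.81×0.110) = 4.07.
Bélanger equation: y₂/y₁ = ½[√(1 + 8Fr₁²) − 1] = ½[√133.5 − 1] = 5.28.
y₂ = 5.28 × 0.110 = 0.580 m.
Head loss: ΔE = (y₂ − y₁)³/(4y₁y₂) = (0.580 − 0.110)³/(4×0.110×0.580) = 0.104/0.255 = 0.408 m.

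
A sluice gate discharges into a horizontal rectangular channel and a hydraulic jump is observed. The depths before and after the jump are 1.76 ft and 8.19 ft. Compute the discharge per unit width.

For a rectangular channel the momentum equation gives q² = ½·g·y₁·y₂·(y₁ + y₂) = ½×32.2×1.76×8.19×9.95 = 2309.
q = √2309 = 48.1 ft²/s.

q = 48.1 ft²/s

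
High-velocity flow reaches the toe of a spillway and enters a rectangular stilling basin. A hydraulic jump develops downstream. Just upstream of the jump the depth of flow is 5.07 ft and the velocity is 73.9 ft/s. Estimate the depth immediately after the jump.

y₂ = 39.0 ft

Fr₁ = V₁/√(g·y₁) = 73.9/√(32.2×5.07) = 5.78.
From the momentum equation for a rectangular channel, y₂/y₁ = ½[√(1 + 8Fr₁²) − 1] = ½[√268.6 − 1] = 7.69.
y₂ = 7.69 × 5.07 = 39.0 ft.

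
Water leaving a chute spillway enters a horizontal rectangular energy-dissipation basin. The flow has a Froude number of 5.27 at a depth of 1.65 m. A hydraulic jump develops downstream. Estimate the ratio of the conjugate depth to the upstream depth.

Fr₁ = 5.27 (given).
Conjugate-depth relation: y₂/y₁ = ½[√(1 + 8Fr₁²) − 1] = ½[√223.2 − 1] = 6.97.

y₂/y₁ = 6.97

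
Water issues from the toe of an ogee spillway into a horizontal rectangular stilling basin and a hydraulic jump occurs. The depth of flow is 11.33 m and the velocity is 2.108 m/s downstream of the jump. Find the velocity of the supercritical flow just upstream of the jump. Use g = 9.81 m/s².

Fr₂ = V₂/√(g·y₂) = 2.108/√(9.81×11.33) = 0.1999.
Since the conjugate-depth ratio holds either way, y₁/y₂ = ½[√(1 + 8Fr₂²) − 1] = ½[√1.3198 − 1] = 0.07442.
y₁ = 0.07442 × 11.33 = 0.8432 m.
V₁ = q/y₁ = 23.88/0.8432 = 28.33 m/s.

V₁ = 28.33 m/s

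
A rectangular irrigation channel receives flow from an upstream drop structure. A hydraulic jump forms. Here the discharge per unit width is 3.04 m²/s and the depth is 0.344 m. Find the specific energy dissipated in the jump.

V₁ = q/y₁ = 3.04/0.344 = 8.84 m/s. Fr₁ = V₁/√(g·y₁) = 8.84/√(9.81×0.344) = 4.81.
Bélanger equation: y₂/y₁ = ½[√(1 + 8Fr₁²) − 1] = ½[√186.1 − 1] = 6.32.
y₂ = 6.32 × 0.344 = 2.17 m.
V₂ = q/y₂ = 3.04/2.17 = 1.40 m/s. E₁ = y₁ + V₁²/2g = 4.32 m; E₂ = y₂ + V₂²/2g = 2.27 m. ΔE = E₁ − E₂ = 2.05 m.

ΔE = 2.05 m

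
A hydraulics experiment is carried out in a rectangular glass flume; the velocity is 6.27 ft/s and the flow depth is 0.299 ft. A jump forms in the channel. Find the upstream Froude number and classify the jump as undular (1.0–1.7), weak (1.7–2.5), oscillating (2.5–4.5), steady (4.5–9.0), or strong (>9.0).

Fr₁ = 2.02; weak jump

Fr₁ = V₁/√(g·y₁) = 6.27/√(32.2×0.299) = 2.02.
Fr₁ = 2.02 lies in the weak range.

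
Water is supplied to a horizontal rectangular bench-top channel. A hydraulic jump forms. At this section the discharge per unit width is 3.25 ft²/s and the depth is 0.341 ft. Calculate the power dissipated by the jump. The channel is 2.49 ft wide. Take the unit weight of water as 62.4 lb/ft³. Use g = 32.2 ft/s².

P = 0.382 hp

V₁ = q/y₁ = 3.25/0.341 = 9.53 ft/s. Fr₁ = V₁/√(g·y₁) = 9.53/√(32.2×0.341) = 2.88.
By Bélanger, y₂/y₁ = ½[√(1 + 8Fr₁²) − 1] = ½[√67.18 − 1] = 3.60.
y₂ = 3.60 × 0.341 = 1.23 ft.
V₂ = q/y₂ = 3.25/1.23 = 2.65 ft/s. E₁ = y₁ + V₁²/2g = 1.75 ft; E₂ = y₂ + V₂²/2g = 1.34 ft. ΔE = E₁ − E₂ = 0.416 ft.
Q = q·b = 3.25 × 2.49 = 8.09 cfs. P = γ·Q·ΔE/550 = 62.4 × 8.09 × 0.416 / 550 = 0.382 hp.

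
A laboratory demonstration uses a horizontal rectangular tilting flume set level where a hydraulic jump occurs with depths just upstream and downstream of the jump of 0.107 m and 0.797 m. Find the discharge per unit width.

For a rectangular channel the momentum equation gives q² = ½·g·y₁·y₂·(y₁ + y₂) = ½×9.81×0.107×0.797×0.904 = 0.378.
q = √0.378 = 0.615 m²/s.

q = 0.615 m²/s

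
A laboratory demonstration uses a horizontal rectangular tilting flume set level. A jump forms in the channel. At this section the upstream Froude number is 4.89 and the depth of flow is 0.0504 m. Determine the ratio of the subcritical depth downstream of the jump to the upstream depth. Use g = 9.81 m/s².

y₂/y₁ = 6.43

Fr₁ = 4.89 (given).
By Bélanger, y₂/y₁ = ½[√(1 + 8Fr₁²) − 1] = ½[√192.3 − 1] = 6.43.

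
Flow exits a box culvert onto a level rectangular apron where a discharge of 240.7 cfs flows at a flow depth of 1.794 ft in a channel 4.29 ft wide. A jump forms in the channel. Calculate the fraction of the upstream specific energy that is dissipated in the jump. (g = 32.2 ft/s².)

ΔE/E₁ = 0.404 (40.4%)

q = Q/b = 240.7/4.29 = 56.11 ft²/s; V₁ = q/y₁ = 31.27 ft/s. Fr₁ = V₁/√(g·y₁) = 4.115.
Conjugate-depth relation: y₂/y₁ = ½[√(1 + 8Fr₁²) − 1] = ½[√136.46 − 1] = 5.341.
y₂ = 5.341 × 1.794 = 9.581 ft.
E₁ = y₁ + V₁²/2g = 16.98 ft. ΔE = (y₂ − y₁)³/(4y₁y₂) = 6.868 ft. ΔE/E₁ = 6.868/16.98 = 0.404.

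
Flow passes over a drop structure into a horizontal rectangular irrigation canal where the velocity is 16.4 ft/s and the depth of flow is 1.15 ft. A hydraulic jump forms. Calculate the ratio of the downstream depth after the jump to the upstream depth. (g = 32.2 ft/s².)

Fr₁ = V₁/√(g·y₁) = 16.4/√(32.2×1.15) = 2.70.
Bélanger equation: y₂/y₁ = ½[√(1 + 8Fr₁²) − 1] = ½[√59.11 − 1] = 3.34.

y₂/y₁ = 3.34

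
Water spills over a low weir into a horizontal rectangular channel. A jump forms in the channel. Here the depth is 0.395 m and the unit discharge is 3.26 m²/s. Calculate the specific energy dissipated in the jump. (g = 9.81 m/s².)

ΔE = 1.60 m

V₁ = q/y₁ = 3.26/0.395 = 8.25 m/s. Fr₁ = V₁/√(g·y₁) = 8.25/√(9.81×0.395) = 4.19.
Bélanger equation: y₂/y₁ = ½[√(1 + 8Fr₁²) − 1] = ½[√141.6 − 1] = 5.45.
y₂ = 5.45 × 0.395 = 2.15 m.
V₂ = q/y₂ = 3.26/2.15 = 1.51 m/s. E₁ = y₁ + V₁²/2g = 3.87 m; E₂ = y₂ + V₂²/2g = 2.27 m. ΔE = E₁ − E₂ = 1.60 m.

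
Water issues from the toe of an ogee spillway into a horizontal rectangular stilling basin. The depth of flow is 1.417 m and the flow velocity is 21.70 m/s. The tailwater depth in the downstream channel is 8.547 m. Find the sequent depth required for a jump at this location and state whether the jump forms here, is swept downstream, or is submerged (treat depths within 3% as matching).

Fr₁ = V₁/√(g·y₁) = 21.70/√(9.81×1.417) = 5.820.
From the momentum equation for a rectangular channel, y₂/y₁ = ½[√(1 + 8Fr₁²) − 1] = ½[√272.00 − 1] = 7.746.
y₂ = 7.746 × 1.417 = 10.98 m.
Tailwater y_tw = 8.547 m: y_tw < y₂, so the jump is swept downstream.

y₂ = 10.98 m; the jump is swept downstream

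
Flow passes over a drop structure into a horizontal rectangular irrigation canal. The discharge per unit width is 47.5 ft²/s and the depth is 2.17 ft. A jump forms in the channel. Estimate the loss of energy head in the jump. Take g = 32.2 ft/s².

ΔE = 1.88 ft

V₁ = q/y₁ = 47.5/2.17 = 21.9 ft/s. Fr₁ = V₁/√(g·y₁) = 21.9/√(32.2×2.17) = 2.62.
Sequent-depth ratio: y₂/y₁ = ½[√(1 + 8Fr₁²) − 1] = ½[√55.86 − 1] = 3.24.
y₂ = 3.24 × 2.17 = 7.02 ft.
V₂ = q/y₂ = 47.5/7.02 = 6.76 ft/s. E₁ = y₁ + V₁²/2g = 9.61 ft; E₂ = y₂ + V₂²/2g = 7.73 ft. ΔE = E₁ − E₂ = 1.88 ft.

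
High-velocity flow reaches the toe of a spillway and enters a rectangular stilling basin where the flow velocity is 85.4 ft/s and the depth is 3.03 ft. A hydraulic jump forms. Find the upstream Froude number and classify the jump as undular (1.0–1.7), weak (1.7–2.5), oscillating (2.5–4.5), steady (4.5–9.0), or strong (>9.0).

Fr₁ = V₁/√(g·y₁) = 85.4/√(32.2×3.03) = 8.65.
Fr₁ = 8.65 lies in the steady range.

Fr₁ = 8.65; steady jump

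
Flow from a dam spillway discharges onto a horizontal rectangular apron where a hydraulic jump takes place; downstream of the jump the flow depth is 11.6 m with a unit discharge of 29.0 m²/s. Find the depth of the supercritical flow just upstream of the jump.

y₁ = 1.16 m

V₂ = q/y₂ = 29.0/11.6 = 2.50 m/s; Fr₂ = V₂/√(g·y₂) = 0.234.
Applying the sequent-depth relation in reverse, y₁/y₂ = ½[√(1 + 8Fr₂²) − 1] = ½[√1.439 − 1] = 0.0999.
y₁ = 0.0999 × 11.6 = 1.16 m.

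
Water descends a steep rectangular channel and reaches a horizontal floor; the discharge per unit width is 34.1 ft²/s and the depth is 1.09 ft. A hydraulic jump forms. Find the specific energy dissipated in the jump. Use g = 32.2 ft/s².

V₁ = q/y₁ = 34.1/1.09 = 31.3 ft/s. Fr₁ = V₁/√(g·y₁) = 31.3/√(32.2×1.09) = 5.28.
Bélanger equation: y₂/y₁ = ½[√(1 + 8Fr₁²) − 1] = ½[√224.1 − 1] = 6.98.
y₂ = 6.98 × 1.09 = 7.61 ft.
V₂ = q/y₂ = 34.1/7.61 = 4.48 ft/s. E₁ = y₁ + V₁²/2g = 16.3 ft; E₂ = y₂ + V₂²/2g = 7.92 ft. ΔE = E₁ − E₂ = 8.36 ft.

ΔE = 8.36 ft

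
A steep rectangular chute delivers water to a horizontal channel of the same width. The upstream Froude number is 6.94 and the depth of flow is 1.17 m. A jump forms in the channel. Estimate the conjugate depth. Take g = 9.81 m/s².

Fr₁ = 6.94 (given).
Conjugate-depth relation: y₂/y₁ = ½[√(1 + 8Fr₁²) − 1] = ½[√386.3 − 1] = 9.33.
y₂ = 9.33 × 1.17 = 10.9 m.

y₂ = 10.9 m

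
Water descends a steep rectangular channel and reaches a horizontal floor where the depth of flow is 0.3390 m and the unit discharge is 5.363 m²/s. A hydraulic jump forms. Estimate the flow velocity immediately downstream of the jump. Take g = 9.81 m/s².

V₁ = q/y₁ = 5.363/0.3390 = 15.82 m/s. Fr₁ = V₁/√(g·y₁) = 15.82/√(9.81×0.3390) = 8.675.
From the momentum equation for a rectangular channel, y₂/y₁ = ½[√(1 + 8Fr₁²) − 1] = ½[√603.06 − 1] = 11.78.
y₂ = 11.78 × 0.3390 = 3.993 m.
V₂ = q/y₂ = 5.363/3.993 = 1.343 m/s.

V₂ = 1.343 m/s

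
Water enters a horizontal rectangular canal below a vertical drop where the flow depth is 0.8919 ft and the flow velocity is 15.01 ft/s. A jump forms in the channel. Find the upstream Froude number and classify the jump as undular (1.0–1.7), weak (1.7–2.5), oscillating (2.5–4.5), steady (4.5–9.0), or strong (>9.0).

Fr₁ = V₁/√(g·y₁) = 15.01/√(32.2×0.8919) = 2.801.
Fr₁ = 2.801 lies in the oscillating range.

Fr₁ = 2.801; oscillating jump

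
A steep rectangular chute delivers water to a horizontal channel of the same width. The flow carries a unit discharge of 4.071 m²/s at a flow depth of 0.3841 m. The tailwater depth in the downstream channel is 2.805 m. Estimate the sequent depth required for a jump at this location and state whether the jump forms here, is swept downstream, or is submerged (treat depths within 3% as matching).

y₂ = 2.780 m; the jump forms here

V₁ = q/y₁ = 4.071/0.3841 = 10.60 m/s. Fr₁ = V₁/√(g·y₁) = 10.60/√(9.81×0.3841) = 5.460.
From the momentum equation for a rectangular channel, y₂/y₁ = ½[√(1 + 8Fr₁²) − 1] = ½[√239.50 − 1] = 7.238.
y₂ = 7.238 × 0.3841 = 2.780 m.
Tailwater y_tw = 2.805 m: y_tw ≈ y₂, so the jump forms here.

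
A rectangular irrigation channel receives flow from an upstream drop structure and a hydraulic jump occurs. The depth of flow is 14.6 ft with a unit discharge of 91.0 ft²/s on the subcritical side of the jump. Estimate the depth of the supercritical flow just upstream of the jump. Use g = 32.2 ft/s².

V₂ = q/y₂ = 91.0/14.6 = 6.23 ft/s; Fr₂ = V₂/√(g·y₂) = 0.287.
Since the conjugate-depth ratio holds either way, y₁/y₂ = ½[√(1 + 8Fr₂²) − 1] = ½[√1.661 − 1] = 0.144.
y₁ = 0.144 × 14.6 = 2.11 ft.

y₁ = 2.11 ft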